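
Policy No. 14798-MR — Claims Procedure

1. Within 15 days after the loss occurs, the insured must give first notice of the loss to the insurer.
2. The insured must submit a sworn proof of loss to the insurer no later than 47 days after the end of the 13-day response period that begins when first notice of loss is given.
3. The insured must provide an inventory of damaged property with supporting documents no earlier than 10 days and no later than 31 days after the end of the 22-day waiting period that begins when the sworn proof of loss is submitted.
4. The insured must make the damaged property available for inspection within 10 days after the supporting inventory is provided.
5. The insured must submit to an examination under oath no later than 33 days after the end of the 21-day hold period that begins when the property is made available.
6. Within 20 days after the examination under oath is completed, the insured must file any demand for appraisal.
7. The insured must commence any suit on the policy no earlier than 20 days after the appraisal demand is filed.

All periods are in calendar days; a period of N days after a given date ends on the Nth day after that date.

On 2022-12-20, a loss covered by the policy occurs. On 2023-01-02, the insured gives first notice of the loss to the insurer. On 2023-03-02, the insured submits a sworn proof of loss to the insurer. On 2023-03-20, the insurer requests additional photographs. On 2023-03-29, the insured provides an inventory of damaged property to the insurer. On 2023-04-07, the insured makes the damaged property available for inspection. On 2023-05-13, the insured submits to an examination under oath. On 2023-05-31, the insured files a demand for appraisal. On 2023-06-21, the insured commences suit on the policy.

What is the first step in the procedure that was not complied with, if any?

(1) due by 2022-12-20 + 15 days = 2023-01-04; completed 2023-01-02, before the deadline.
(2) due by 2023-01-15 + 47 days = 2023-03-03; 2023-03-02 is within that limit.
(3) the permitted window runs from 2023-03-24 + 10 = 2023-04-03 to 2023-03-24 + 31 = 2023-04-24; 2023-03-29 is 5 days too early.

Step 3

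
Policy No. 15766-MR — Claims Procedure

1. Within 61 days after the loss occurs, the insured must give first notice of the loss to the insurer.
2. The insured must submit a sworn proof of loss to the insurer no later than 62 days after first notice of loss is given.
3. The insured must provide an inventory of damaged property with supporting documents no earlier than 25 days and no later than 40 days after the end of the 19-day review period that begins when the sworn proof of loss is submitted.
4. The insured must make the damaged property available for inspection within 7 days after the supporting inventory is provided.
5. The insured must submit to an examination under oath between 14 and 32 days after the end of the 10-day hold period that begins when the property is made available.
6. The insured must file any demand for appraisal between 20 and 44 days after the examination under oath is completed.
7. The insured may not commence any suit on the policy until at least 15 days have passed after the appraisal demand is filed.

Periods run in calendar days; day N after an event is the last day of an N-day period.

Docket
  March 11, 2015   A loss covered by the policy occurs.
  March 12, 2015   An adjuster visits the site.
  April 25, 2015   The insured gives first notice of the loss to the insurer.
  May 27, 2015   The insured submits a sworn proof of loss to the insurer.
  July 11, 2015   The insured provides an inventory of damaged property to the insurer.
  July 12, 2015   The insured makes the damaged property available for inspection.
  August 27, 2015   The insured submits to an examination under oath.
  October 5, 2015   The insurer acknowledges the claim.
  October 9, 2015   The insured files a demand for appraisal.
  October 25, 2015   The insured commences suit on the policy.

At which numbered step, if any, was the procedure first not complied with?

Step 1: 61 days after March 11, 2015 (when the loss occurs) is May 11, 2015; completed April 25, 2015, before the deadline.
Step 2: 62 days after April 25, 2015 (when first notice of loss is given) is June 26, 2015; done May 27, 2015 — timely.
Step 3: the window is 25–40 days after June 15, 2015 (end of the 19-day review period, which began when the sworn proof of loss is submitted on May 27, 2015), so July 10, 2015 through July 25, 2015; done July 11, 2015 — within the window.
Step 4: 7 days after July 11, 2015 (when the supporting inventory is provided) is July 18, 2015; July 12, 2015 is within that limit.
Step 5: the window is 14–32 days after July 22, 2015 (end of the 10-day hold period, which began when the property is made available on July 12, 2015), so August 5, 2015 through August 23, 2015; August 27, 2015 is 4 days past the end of the window.

Step 5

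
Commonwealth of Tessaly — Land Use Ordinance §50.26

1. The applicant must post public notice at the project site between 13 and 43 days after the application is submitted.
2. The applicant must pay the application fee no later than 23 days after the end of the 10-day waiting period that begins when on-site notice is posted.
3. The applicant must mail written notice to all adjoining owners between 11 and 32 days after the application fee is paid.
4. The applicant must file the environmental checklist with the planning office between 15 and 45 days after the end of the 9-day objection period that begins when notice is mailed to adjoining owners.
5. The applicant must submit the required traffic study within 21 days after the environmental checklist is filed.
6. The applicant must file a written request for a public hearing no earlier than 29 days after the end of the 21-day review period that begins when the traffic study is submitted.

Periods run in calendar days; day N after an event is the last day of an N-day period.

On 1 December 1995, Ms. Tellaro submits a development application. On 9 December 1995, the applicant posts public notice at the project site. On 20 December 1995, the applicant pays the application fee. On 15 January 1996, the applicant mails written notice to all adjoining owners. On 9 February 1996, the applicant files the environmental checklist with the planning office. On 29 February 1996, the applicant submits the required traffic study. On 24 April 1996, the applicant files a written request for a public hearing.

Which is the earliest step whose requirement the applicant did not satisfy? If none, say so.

Step 1 — 13 and 43 days from 1 December 1995 (when the application is submitted) are 14 December 1995 and 13 January 1996 respectively; 9 December 1995 is 5 days too early.

Step 1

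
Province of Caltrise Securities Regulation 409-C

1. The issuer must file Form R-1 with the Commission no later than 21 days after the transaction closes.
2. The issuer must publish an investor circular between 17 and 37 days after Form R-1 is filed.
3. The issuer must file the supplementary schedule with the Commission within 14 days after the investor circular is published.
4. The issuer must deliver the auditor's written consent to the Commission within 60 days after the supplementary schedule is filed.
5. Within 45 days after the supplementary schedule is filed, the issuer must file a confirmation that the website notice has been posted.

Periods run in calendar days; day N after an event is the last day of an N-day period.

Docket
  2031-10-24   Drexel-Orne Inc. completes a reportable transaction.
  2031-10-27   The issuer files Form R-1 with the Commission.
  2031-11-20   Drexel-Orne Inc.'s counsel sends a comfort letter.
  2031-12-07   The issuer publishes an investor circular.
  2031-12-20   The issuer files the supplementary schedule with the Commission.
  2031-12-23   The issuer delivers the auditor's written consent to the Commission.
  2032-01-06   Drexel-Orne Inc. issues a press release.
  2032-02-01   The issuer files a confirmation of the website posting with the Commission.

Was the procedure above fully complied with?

No

Step 1 — counting 21 days from 2031-10-24 (when the transaction closes) gives a deadline of 2031-11-14; 2031-10-27 is within that limit.
Step 2 — 17 and 37 days from 2031-10-27 (when Form R-1 is filed) are 2031-11-13 and 2031-12-03 respectively; 2031-12-07 is 4 days past the end of the window.
No need to go further; step 2 was not satisfied.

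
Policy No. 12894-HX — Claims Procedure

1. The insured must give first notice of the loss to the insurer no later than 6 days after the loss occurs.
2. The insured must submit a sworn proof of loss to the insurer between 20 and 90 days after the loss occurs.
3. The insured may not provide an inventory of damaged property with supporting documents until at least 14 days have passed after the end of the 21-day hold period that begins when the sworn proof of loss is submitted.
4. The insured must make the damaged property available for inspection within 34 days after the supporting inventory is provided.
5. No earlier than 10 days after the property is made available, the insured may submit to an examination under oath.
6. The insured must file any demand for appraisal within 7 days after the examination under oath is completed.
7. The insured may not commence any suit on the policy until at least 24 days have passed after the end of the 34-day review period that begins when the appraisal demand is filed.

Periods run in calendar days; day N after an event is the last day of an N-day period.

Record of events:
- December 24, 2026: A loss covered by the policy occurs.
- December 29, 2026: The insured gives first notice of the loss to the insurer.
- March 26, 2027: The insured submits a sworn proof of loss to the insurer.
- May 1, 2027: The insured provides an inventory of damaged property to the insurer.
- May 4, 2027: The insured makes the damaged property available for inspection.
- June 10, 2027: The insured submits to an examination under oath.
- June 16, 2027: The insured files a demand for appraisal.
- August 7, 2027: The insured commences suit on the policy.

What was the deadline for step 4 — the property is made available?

Step 4 runs from May 1, 2027, when the supporting inventory is provided. 34 days after May 1, 2027 is June 4, 2027.

June 4, 2027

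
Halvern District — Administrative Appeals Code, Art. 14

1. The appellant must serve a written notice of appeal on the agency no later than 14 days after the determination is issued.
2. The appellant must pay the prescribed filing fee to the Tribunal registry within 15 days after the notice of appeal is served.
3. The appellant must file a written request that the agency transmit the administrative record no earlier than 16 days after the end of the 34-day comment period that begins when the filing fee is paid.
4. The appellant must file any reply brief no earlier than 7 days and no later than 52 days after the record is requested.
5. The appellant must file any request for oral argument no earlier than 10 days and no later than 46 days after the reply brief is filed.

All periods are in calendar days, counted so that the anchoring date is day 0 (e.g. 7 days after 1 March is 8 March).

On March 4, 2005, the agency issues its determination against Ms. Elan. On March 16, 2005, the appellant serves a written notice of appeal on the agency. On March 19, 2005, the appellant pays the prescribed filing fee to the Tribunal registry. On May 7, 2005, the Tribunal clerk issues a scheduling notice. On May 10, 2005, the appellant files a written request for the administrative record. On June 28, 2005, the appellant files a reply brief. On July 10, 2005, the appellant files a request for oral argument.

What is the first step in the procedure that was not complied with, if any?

None — every step was satisfied

(1) due by March 4, 2005 + 14 days = March 18, 2005; March 16, 2005 is within that limit.
(2) due by March 16, 2005 + 15 days = March 31, 2005; completed March 19, 2005, before the deadline.
(3) permitted from April 22, 2005 + 16 days = May 8, 2005 onward; done May 10, 2005 — permitted.
(4) the permitted window runs from May 10, 2005 + 7 = May 17, 2005 to May 10, 2005 + 52 = July 1, 2005; done June 28, 2005 — within the window.
(5) the permitted window runs from June 28, 2005 + 10 = July 8, 2005 to June 28, 2005 + 46 = August 13, 2005; done July 10, 2005 — within the window.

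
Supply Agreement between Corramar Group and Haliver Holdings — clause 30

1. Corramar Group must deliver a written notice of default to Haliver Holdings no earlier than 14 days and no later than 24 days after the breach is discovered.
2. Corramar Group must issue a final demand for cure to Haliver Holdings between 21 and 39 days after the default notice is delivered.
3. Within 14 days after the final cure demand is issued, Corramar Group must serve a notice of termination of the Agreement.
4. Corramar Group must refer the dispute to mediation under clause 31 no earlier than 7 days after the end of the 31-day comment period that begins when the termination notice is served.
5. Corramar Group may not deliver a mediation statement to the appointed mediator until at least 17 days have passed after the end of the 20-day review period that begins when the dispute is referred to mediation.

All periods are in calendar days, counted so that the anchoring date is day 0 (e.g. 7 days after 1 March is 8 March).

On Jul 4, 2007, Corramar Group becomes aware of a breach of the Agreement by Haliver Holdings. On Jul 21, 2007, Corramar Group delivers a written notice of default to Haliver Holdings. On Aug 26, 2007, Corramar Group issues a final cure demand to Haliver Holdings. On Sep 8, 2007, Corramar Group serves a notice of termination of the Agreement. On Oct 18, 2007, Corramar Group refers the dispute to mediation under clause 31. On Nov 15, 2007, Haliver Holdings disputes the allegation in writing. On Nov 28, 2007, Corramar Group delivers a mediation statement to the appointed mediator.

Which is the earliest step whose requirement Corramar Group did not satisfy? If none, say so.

None — every step was satisfied

(1) the permitted window runs from Jul 4, 2007 + 14 = Jul 18, 2007 to Jul 4, 2007 + 24 = Jul 28, 2007; done Jul 21, 2007 — within the window.
(2) the permitted window runs from Jul 21, 2007 + 21 = Aug 11, 2007 to Jul 21, 2007 + 39 = Aug 29, 2007; Aug 26, 2007 falls inside that range.
(3) due by Aug 26, 2007 + 14 days = Sep 9, 2007; Sep 8, 2007 is within that limit.
(4) permitted from Oct 9, 2007 + 7 days = Oct 16, 2007 onward; done Oct 18, 2007, after the minimum wait.
(5) permitted from Nov 7, 2007 + 17 days = Nov 24, 2007 onward; done Nov 28, 2007 — permitted.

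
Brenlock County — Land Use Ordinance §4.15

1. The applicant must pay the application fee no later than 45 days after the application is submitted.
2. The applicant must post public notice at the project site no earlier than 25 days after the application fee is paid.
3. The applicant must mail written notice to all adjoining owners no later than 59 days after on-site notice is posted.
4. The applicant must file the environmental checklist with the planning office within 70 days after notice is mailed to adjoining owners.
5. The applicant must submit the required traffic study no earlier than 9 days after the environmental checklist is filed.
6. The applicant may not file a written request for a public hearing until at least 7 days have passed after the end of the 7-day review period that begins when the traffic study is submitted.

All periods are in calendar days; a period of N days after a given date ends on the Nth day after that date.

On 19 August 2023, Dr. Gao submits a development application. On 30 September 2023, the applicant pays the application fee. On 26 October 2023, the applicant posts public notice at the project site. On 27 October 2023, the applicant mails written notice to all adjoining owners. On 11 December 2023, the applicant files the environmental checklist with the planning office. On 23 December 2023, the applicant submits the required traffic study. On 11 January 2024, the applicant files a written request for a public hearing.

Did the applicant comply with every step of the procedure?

(1) due by 19 August 2023 + 45 days = 3 October 2023; done 30 September 2023 — timely.
(2) permitted from 30 September 2023 + 25 days = 25 October 2023 onward; done 26 October 2023, after the minimum wait.
(3) due by 26 October 2023 + 59 days = 24 December 2023; completed 27 October 2023, before the deadline.
(4) due by 27 October 2023 + 70 days = 5 January 2024; completed 11 December 2023, before the deadline.
(5) permitted from 11 December 2023 + 9 days = 20 December 2023 onward; 23 December 2023 is on or after that date.
(6) permitted from 30 December 2023 + 7 days = 6 January 2024 onward; done 11 January 2024 — permitted.

Yes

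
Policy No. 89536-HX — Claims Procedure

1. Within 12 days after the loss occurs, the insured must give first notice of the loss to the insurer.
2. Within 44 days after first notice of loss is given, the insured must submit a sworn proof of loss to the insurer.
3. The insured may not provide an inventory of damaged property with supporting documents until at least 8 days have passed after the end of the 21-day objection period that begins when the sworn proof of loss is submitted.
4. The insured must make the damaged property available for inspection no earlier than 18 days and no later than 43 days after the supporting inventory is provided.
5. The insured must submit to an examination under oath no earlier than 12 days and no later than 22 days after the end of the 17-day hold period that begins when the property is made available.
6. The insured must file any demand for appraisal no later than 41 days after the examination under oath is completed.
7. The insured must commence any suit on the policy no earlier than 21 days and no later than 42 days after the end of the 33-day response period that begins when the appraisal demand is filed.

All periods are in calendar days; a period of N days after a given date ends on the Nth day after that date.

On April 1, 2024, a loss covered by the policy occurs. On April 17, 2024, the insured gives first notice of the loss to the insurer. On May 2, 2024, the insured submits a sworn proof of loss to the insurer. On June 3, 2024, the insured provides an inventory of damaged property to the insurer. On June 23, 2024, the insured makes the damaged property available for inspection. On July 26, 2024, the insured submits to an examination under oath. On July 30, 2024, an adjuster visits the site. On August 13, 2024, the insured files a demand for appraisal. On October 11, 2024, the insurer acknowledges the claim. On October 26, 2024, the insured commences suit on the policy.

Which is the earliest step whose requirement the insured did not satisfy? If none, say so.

Step 1: 12 days after April 1, 2024 (when the loss occurs) is April 13, 2024; done April 17, 2024 — 4 days late.

Step 1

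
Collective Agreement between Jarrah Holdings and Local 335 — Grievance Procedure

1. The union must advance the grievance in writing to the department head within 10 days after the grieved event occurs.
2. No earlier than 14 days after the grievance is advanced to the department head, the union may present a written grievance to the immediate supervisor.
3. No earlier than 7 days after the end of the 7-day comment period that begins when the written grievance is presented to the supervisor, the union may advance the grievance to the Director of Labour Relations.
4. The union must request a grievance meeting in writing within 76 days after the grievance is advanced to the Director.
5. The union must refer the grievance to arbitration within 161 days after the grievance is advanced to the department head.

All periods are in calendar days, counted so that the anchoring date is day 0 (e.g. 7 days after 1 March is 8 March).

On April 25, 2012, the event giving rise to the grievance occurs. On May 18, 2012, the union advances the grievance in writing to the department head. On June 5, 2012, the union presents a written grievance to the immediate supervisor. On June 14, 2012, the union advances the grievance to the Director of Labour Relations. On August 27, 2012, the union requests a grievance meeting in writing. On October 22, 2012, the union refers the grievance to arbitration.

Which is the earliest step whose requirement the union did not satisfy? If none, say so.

(1) due by April 25, 2012 + 10 days = May 5, 2012; done May 18, 2012 — 13 days late.
Later steps need not be reached.

Step 1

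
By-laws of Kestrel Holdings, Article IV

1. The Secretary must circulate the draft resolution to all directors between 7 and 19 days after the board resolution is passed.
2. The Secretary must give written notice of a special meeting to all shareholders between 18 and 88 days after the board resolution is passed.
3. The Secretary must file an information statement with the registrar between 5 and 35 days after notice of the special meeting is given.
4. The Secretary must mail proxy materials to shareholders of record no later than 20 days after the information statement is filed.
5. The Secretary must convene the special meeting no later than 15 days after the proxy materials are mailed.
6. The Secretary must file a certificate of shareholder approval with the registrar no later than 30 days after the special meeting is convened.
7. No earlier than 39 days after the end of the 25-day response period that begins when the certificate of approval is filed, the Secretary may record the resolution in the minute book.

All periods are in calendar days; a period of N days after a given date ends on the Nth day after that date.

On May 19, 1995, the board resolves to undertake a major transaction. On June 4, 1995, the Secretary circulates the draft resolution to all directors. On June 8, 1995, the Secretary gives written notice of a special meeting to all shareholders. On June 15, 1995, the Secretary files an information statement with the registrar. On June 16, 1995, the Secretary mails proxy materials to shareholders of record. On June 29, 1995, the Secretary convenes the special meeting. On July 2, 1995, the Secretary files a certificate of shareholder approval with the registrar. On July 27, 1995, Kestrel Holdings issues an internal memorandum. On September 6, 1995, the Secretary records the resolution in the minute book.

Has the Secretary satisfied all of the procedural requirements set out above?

Step 1: the window is 7–19 days after May 19, 1995 (when the board resolution is passed), so May 26, 1995 through June 7, 1995; June 4, 1995 falls inside that range.
Step 2: the window is 18–88 days after May 19, 1995 (when the board resolution is passed), so June 6, 1995 through August 15, 1995; June 8, 1995 falls inside that range.
Step 3: the window is 5–35 days after June 8, 1995 (when notice of the special meeting is given), so June 13, 1995 through July 13, 1995; June 15, 1995 falls inside that range.
Step 4: 20 days after June 15, 1995 (when the information statement is filed) is July 5, 1995; done June 16, 1995 — timely.
Step 5: 15 days after June 16, 1995 (when the proxy materials are mailed) is July 1, 1995; completed June 29, 1995, before the deadline.
Step 6: 30 days after June 29, 1995 (when the special meeting is convened) is July 29, 1995; July 2, 1995 is within that limit.
Step 7: the earliest permitted date is 39 days after July 27, 1995 (end of the 25-day response period, which began when the certificate of approval is filed on July 2, 1995), i.e. September 4, 1995; done September 6, 1995 — permitted.

Yes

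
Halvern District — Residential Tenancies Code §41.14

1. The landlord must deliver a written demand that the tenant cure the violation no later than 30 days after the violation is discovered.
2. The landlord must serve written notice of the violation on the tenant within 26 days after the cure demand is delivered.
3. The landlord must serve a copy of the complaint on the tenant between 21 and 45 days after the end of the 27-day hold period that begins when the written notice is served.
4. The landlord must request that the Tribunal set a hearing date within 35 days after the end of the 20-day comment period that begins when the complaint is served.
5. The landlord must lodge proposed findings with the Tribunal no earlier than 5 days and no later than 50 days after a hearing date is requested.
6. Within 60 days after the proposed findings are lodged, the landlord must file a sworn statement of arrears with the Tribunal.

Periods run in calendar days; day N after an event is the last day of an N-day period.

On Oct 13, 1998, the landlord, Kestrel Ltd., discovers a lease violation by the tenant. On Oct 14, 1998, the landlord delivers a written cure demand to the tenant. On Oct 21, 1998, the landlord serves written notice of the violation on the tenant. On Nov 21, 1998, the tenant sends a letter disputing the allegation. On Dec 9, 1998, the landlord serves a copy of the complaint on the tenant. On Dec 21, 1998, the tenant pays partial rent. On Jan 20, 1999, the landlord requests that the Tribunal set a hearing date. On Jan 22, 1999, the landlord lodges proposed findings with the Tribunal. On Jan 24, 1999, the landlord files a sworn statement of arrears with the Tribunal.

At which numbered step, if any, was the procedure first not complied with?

Step 5

Step 1 — counting 30 days from Oct 13, 1998 (when the violation is discovered) gives a deadline of Nov 12, 1998; Oct 14, 1998 is within that limit.
Step 2 — counting 26 days from Oct 14, 1998 (when the cure demand is delivered) gives a deadline of Nov 9, 1998; done Oct 21, 1998 — timely.
Step 3 — 21 and 45 days from Nov 17, 1998 (end of the 27-day hold period, which began when the written notice is served on Oct 21, 1998) are Dec 8, 1998 and Jan 1, 1999 respectively; done Dec 9, 1998, which is between those dates.
Step 4 — counting 35 days from Dec 29, 1998 (end of the 20-day comment period, which began when the complaint is served on Dec 9, 1998) gives a deadline of Feb 2, 1999; done Jan 20, 1999 — timely.
Step 5 — 5 and 50 days from Jan 20, 1999 (when a hearing date is requested) are Jan 25, 1999 and Mar 11, 1999 respectively; done Jan 22, 1999 — 3 days before the window opened.
Later steps need not be reached.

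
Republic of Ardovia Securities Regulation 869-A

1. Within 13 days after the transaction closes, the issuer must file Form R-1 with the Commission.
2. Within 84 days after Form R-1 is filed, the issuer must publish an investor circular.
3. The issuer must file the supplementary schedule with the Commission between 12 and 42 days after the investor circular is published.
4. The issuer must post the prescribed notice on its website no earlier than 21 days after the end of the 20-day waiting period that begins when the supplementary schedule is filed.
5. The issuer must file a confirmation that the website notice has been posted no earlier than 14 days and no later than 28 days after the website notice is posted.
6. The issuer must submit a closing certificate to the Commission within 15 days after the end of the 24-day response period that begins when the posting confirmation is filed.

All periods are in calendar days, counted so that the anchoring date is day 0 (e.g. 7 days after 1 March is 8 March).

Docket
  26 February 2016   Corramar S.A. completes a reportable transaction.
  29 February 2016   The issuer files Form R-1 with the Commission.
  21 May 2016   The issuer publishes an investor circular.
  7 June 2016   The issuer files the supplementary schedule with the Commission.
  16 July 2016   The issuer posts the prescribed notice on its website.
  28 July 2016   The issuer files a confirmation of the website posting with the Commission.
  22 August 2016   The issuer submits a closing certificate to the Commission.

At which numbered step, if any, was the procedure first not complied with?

(1) due by 26 February 2016 + 13 days = 10 March 2016; done 29 February 2016 — timely.
(2) due by 29 February 2016 + 84 days = 23 May 2016; 21 May 2016 is within that limit.
(3) the permitted window runs from 21 May 2016 + 12 = 2 June 2016 to 21 May 2016 + 42 = 2 July 2016; done 7 June 2016 — within the window.
(4) permitted from 27 June 2016 + 21 days = 18 July 2016 onward; 16 July 2016 is 2 days before the earliest permitted date.
No need to go further; step 4 was not satisfied.

Step 4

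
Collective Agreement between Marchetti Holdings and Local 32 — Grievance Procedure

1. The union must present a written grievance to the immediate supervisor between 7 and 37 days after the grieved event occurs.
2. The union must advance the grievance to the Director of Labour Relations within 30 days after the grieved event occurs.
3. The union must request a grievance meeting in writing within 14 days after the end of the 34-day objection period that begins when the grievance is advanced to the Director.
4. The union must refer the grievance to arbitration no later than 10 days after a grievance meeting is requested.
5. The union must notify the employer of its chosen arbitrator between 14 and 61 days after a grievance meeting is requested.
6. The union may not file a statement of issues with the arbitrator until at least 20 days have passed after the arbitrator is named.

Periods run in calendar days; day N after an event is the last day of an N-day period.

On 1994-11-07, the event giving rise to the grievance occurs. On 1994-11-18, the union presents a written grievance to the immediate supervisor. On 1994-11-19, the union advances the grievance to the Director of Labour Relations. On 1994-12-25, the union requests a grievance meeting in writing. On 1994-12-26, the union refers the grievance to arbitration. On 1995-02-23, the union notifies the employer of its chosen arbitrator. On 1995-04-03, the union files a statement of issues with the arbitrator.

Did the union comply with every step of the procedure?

Step 1 — 7 and 37 days from 1994-11-07 (when the grieved event occurs) are 1994-11-14 and 1994-12-14 respectively; done 1994-11-18, which is between those dates.
Step 2 — counting 30 days from 1994-11-07 (when the grieved event occurs) gives a deadline of 1994-12-07; done 1994-11-19 — timely.
Step 3 — counting 14 days from 1994-12-23 (end of the 34-day objection period, which began when the grievance is advanced to the Director on 1994-11-19) gives a deadline of 1995-01-06; completed 1994-12-25, before the deadline.
Step 4 — counting 10 days from 1994-12-25 (when a grievance meeting is requested) gives a deadline of 1995-01-04; 1994-12-26 is within that limit.
Step 5 — 14 and 61 days from 1994-12-25 (when a grievance meeting is requested) are 1995-01-08 and 1995-02-24 respectively; done 1995-02-23 — within the window.
Step 6 — must wait 20 days from 1995-02-23 (when the arbitrator is named), so not before 1995-03-15; done 1995-04-03, after the minimum wait.

Yes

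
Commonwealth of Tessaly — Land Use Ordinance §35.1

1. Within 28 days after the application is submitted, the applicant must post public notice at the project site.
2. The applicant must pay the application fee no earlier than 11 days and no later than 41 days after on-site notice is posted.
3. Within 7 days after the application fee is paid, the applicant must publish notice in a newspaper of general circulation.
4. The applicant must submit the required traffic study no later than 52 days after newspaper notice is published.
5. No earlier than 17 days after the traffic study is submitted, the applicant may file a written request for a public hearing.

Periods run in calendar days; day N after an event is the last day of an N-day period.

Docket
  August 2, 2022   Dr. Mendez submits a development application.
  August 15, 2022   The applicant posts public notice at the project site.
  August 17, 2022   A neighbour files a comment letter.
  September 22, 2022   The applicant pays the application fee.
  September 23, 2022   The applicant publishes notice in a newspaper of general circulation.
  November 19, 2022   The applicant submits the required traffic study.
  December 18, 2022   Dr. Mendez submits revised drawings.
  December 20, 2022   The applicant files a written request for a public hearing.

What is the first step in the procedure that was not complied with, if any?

Step 1 — counting 28 days from August 2, 2022 (when the application is submitted) gives a deadline of August 30, 2022; done August 15, 2022 — timely.
Step 2 — 11 and 41 days from August 15, 2022 (when on-site notice is posted) are August 26, 2022 and September 25, 2022 respectively; done September 22, 2022, which is between those dates.
Step 3 — counting 7 days from September 22, 2022 (when the application fee is paid) gives a deadline of September 29, 2022; September 23, 2022 is within that limit.
Step 4 — counting 52 days from September 23, 2022 (when newspaper notice is published) gives a deadline of November 14, 2022; not done until November 19, 2022, 5 days after the deadline.
The analysis stops there.

Step 4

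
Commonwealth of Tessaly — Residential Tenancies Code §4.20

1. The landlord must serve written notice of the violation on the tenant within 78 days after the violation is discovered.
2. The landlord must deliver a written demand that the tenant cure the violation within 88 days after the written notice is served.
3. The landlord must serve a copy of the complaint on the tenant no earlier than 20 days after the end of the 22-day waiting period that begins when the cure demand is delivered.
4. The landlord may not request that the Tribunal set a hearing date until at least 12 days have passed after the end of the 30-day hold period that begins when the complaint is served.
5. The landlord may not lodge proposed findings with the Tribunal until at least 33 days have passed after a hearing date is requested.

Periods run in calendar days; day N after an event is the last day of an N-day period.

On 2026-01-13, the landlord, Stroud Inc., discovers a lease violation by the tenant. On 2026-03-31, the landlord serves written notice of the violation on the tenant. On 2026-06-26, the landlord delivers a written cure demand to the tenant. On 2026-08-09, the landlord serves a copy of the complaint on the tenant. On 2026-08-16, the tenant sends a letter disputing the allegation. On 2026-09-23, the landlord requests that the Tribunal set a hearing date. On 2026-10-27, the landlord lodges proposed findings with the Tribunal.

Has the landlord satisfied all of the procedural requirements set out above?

(1) due by 2026-01-13 + 78 days = 2026-04-01; done 2026-03-31 — timely.
(2) due by 2026-03-31 + 88 days = 2026-06-27; 2026-06-26 is within that limit.
(3) permitted from 2026-07-18 + 20 days = 2026-08-07 onward; done 2026-08-09, after the minimum wait.
(4) permitted from 2026-09-08 + 12 days = 2026-09-20 onward; done 2026-09-23 — permitted.
(5) permitted from 2026-09-23 + 33 days = 2026-10-26 onward; done 2026-10-27, after the minimum wait.

Yes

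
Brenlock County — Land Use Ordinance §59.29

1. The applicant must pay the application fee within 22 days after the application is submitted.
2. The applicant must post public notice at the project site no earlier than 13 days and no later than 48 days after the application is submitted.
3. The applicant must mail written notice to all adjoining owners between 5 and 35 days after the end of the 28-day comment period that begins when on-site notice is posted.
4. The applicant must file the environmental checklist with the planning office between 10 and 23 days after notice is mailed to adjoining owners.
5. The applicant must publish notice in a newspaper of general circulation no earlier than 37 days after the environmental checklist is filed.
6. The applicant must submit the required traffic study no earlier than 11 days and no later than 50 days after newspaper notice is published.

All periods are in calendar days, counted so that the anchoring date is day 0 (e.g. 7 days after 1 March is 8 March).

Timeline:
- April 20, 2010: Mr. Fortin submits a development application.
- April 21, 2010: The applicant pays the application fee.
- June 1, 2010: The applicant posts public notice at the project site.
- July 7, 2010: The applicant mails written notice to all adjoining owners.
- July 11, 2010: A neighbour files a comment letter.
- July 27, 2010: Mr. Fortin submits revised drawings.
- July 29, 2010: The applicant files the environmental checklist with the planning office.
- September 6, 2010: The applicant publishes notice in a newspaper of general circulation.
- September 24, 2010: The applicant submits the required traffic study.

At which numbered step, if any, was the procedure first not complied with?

None — every step was satisfied

(1) due by April 20, 2010 + 22 days = May 12, 2010; April 21, 2010 is within that limit.
(2) the permitted window runs from April 20, 2010 + 13 = May 3, 2010 to April 20, 2010 + 48 = June 7, 2010; done June 1, 2010 — within the window.
(3) the permitted window runs from June 29, 2010 + 5 = July 4, 2010 to June 29, 2010 + 35 = August 3, 2010; done July 7, 2010 — within the window.
(4) the permitted window runs from July 7, 2010 + 10 = July 17, 2010 to July 7, 2010 + 23 = July 30, 2010; done July 29, 2010, which is between those dates.
(5) permitted from July 29, 2010 + 37 days = September 4, 2010 onward; September 6, 2010 is on or after that date.
(6) the permitted window runs from September 6, 2010 + 11 = September 17, 2010 to September 6, 2010 + 50 = October 26, 2010; done September 24, 2010 — within the window.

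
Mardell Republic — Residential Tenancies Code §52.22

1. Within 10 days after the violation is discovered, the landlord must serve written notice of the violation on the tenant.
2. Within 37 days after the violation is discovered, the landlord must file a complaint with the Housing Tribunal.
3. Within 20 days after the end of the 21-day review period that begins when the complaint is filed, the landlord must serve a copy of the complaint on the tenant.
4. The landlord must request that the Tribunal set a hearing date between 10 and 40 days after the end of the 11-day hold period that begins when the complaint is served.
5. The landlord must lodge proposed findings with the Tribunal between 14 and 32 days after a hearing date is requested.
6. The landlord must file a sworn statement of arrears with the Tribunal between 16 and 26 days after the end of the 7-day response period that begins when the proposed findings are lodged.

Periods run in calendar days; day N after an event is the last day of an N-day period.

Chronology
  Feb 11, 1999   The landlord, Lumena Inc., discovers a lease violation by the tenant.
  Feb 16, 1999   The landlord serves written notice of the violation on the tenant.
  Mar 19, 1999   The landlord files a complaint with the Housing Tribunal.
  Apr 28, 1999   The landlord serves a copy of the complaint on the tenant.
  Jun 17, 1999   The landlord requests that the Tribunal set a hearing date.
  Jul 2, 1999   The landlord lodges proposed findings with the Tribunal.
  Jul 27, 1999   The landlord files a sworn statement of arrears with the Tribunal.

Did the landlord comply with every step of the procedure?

Yes

Step 1: 10 days after Feb 11, 1999 (when the violation is discovered) is Feb 21, 1999; Feb 16, 1999 is within that limit.
Step 2: 37 days after Feb 11, 1999 (when the violation is discovered) is Mar 20, 1999; completed Mar 19, 1999, before the deadline.
Step 3: 20 days after Apr 9, 1999 (end of the 21-day review period, which began when the complaint is filed on Mar 19, 1999) is Apr 29, 1999; completed Apr 28, 1999, before the deadline.
Step 4: the window is 10–40 days after May 9, 1999 (end of the 11-day hold period, which began when the complaint is served on Apr 28, 1999), so May 19, 1999 through Jun 18, 1999; done Jun 17, 1999, which is between those dates.
Step 5: the window is 14–32 days after Jun 17, 1999 (when a hearing date is requested), so Jul 1, 1999 through Jul 19, 1999; done Jul 2, 1999 — within the window.
Step 6: the window is 16–26 days after Jul 9, 1999 (end of the 7-day response period, which began when the proposed findings are lodged on Jul 2, 1999), so Jul 25, 1999 through Aug 4, 1999; done Jul 27, 1999, which is between those dates.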